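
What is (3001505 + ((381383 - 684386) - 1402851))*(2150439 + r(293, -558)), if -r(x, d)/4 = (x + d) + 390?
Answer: 2785570615289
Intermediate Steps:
r(x, d) = -1560 - 4*d - 4*x (r(x, d) = -4*((x + d) + 390) = -4*((d + x) + 390) = -4*(390 + d + x) = -1560 - 4*d - 4*x)
(3001505 + ((381383 - 684386) - 1402851))*(2150439 + r(293, -558)) = (3001505 + ((381383 - 684386) - 1402851))*(2150439 + (-1560 - 4*(-558) - 4*293)) = (3001505 + (-303003 - 1402851))*(2150439 + (-1560 + 2232 - 1172)) = (3001505 - 1705854)*(2150439 - 500) = 1295651*2149939 = 2785570615289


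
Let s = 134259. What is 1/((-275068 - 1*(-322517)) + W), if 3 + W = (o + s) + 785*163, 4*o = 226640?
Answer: 1/366320 ≈ 2.7299e-6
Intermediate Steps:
o = 56660 (o = (¼)*226640 = 56660)
W = 318871 (W = -3 + ((56660 + 134259) + 785*163) = -3 + (190919 + 127955) = -3 + 318874 = 318871)
1/((-275068 - 1*(-322517)) + W) = 1/((-275068 - 1*(-322517)) + 318871) = 1/((-275068 + 322517) + 318871) = 1/(47449 + 318871) = 1/366320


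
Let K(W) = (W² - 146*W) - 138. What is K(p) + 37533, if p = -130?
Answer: 73275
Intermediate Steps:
K(W) = -138 + W² - 146*W
K(p) + 37533 = (-138 + (-130)² - 146*(-130)) + 37533 = (-138 + 16900 + 18980) + 37533 = 35742 + 37533 = 73275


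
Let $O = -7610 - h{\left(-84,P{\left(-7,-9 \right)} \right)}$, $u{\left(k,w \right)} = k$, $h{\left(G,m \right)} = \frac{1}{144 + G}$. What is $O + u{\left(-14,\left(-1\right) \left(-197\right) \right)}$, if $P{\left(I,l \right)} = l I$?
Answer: $- \frac{457441}{60} \approx -7624.0$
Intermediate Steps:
$P{\left(I,l \right)} = I l$
$O = - \frac{456601}{60}$ ($O = -7610 - \frac{1}{144 - 84} = -7610 - \frac{1}{60} = - \frac{456601}{60} \approx -7610.0$)
$O + u{\left(-14,\left(-1\right) \left(-197\right) \right)} = - \frac{456601}{60} - 14 = - \frac{457441}{60}$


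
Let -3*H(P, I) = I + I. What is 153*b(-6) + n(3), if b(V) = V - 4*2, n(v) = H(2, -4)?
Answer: -6418/3 ≈ -2139.3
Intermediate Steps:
H(P, I) = -2*I/3 (H(P, I) = -(I + I)/3 = -2*I/3)
n(v) = 8/3 (n(v) = -2/3*(-4) = 8/3)
b(V) = -8 + V (b(V) = V - 8 = -8 + V)
153*b(-6) + n(3) = 153*(-8 - 6) + 8/3 = 153*(-14) + 8/3 = -2142 + 8/3 = -6418/3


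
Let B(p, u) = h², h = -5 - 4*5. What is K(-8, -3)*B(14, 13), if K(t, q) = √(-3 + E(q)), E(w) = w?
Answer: 625*I*√6 ≈ 1530.9*I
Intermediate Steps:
h = -25 (h = -5 - 20 = -25)
K(t, q) = √(-3 + q)
B(p, u) = 625 (B(p, u) = (-25)² = 625)
K(-8, -3)*B(14, 13) = √(-3 - 3)*625 = √(-6)*625 = (I*√6)*625 = 625*I*√6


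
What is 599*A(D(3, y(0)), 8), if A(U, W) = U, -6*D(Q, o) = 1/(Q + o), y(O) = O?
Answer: -599/18 ≈ -33.278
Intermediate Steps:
D(Q, o) = -1/(6*(Q + o))
599*A(D(3, y(0)), 8) = 599*(-1/(6*3 + 6*0)) = 599*(-1/(18 + 0)) = 599*(-1/18) = -599/18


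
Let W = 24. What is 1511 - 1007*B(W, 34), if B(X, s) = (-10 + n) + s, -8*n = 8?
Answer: -21650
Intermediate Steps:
n = -1 (n = -1/8*8 = -1)
B(X, s) = -11 + s (B(X, s) = (-10 - 1) + s = -11 + s)
1511 - 1007*B(W, 34) = 1511 - 1007*(-11 + 34) = 1511 - 1007*23 = 1511 - 23161 = -21650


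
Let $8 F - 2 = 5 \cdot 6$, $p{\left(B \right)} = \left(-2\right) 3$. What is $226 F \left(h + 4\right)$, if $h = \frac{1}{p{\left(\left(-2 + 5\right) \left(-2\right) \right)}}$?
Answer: $\frac{10396}{3} \approx 3465.3$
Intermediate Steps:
$p{\left(B \right)} = -6$
$h = - \frac{1}{6}$ ($h = \frac{1}{-6} = - \frac{1}{6} \approx -0.16667$)
$F = 4$ ($F = \frac{1}{4} + \frac{5 \cdot 6}{8} = \frac{1}{4} + \frac{1}{8} \cdot 30 = \frac{1}{4} + \frac{15}{4} = 4$)
$226 F \left(h + 4\right) = 226 \cdot 4 \left(- \frac{1}{6} + 4\right) = 226 \cdot 4 \cdot \frac{23}{6} = 226 \cdot \frac{46}{3} = \frac{10396}{3}$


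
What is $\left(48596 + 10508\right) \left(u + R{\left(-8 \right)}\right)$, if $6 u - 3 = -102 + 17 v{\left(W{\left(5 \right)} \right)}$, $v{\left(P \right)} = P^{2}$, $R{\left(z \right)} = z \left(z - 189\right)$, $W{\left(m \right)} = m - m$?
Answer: $92172688$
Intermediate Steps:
$W{\left(m \right)} = 0$
$R{\left(z \right)} = z \left(-189 + z\right)$
$u = - \frac{33}{2}$ ($u = \frac{1}{2} + \frac{-102 + 17 \cdot 0^{2}}{6} = \frac{1}{2} + \frac{-102 + 17 \cdot 0}{6} = \frac{1}{2} + \frac{-102 + 0}{6} = \frac{1}{2} + \frac{1}{6} \left(-102\right) = \frac{1}{2} - 17 = - \frac{33}{2} \approx -16.5$)
$\left(48596 + 10508\right) \left(u + R{\left(-8 \right)}\right) = \left(48596 + 10508\right) \left(- \frac{33}{2} - 8 \left(-189 - 8\right)\right) = 59104 \left(- \frac{33}{2} - -1576\right) = 59104 \left(- \frac{33}{2} + 1576\right) = 59104 \cdot \frac{3119}{2} = 92172688$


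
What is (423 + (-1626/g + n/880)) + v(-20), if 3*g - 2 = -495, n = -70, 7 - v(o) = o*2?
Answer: 20816293/43384 ≈ 479.81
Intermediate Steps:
v(o) = 7 - 2*o (v(o) = 7 - o*2 = 7 - 2*o)
g = -493/3 (g = ⅔ + (⅓)*(-495) = ⅔ - 165 = -493/3 ≈ -164.33)
(423 + (-1626/g + n/880)) + v(-20) = (423 + (-1626/(-493/3) - 70/880)) + (7 - 2*(-20)) = (423 + (-1626*(-3/493) - 70*1/880)) + (7 + 40) = (423 + (4878/493 - 7/88)) + 47 = (423 + 425813/43384) + 47 = 18777245/43384 + 47 = 20816293/43384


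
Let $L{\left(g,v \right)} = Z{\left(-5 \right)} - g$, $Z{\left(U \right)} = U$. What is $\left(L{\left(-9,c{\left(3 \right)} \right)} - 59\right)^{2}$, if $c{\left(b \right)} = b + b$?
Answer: $3025$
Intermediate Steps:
$c{\left(b \right)} = 2 b$
$L{\left(g,v \right)} = -5 - g$
$\left(L{\left(-9,c{\left(3 \right)} \right)} - 59\right)^{2} = \left(\left(-5 - -9\right) - 59\right)^{2} = \left(\left(-5 + 9\right) - 59\right)^{2} = \left(4 - 59\right)^{2} = \left(-55\right)^{2} = 3025$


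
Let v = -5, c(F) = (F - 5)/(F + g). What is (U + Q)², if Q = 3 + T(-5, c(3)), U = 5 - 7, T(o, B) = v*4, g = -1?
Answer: 361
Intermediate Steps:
c(F) = (-5 + F)/(-1 + F) (c(F) = (F - 5)/(F - 1) = (-5 + F)/(-1 + F))
T(o, B) = -20 (T(o, B) = -5*4 = -20)
U = -2
Q = -17 (Q = 3 - 20 = -17)
(U + Q)² = (-2 - 17)² = (-19)² = 361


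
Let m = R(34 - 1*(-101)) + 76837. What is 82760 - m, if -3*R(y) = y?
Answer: 5968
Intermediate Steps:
R(y) = -y/3
m = 76792 (m = -(34 - 1*(-101))/3 + 76837 = -(34 + 101)/3 + 76837 = -⅓*135 + 76837 = -45 + 76837 = 76792)
82760 - m = 82760 - 1*76792 = 82760 - 76792 = 5968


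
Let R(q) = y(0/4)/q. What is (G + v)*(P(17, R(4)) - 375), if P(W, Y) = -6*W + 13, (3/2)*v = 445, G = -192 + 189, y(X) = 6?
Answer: -408784/3 ≈ -1.3626e+5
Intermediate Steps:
G = -3
v = 890/3 (v = (⅔)*445 = 890/3 ≈ 296.67)
R(q) = 6/q
P(W, Y) = 13 - 6*W
(G + v)*(P(17, R(4)) - 375) = (-3 + 890/3)*((13 - 6*17) - 375) = 881*((13 - 102) - 375)/3 = 881*(-89 - 375)/3 = (881/3)*(-464) = -408784/3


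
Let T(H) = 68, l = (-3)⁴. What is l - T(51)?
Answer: 13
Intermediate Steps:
l = 81
l - T(51) = 81 - 1*68 = 81 - 68 = 13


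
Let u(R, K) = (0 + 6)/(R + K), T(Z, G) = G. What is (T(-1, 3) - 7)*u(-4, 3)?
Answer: 24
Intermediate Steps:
u(R, K) = 6/(K + R)
(T(-1, 3) - 7)*u(-4, 3) = (3 - 7)*(6/(3 - 4)) = -24/(-1) = -24*(-1) = -4*(-6) = 24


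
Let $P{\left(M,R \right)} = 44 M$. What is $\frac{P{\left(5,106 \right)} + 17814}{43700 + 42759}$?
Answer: $\frac{18034}{86459} \approx 0.20858$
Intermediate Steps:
$\frac{P{\left(5,106 \right)} + 17814}{43700 + 42759} = \frac{44 \cdot 5 + 17814}{43700 + 42759} = \frac{220 + 17814}{86459} = 18034 \cdot \frac{1}{86459} = \frac{18034}{86459}$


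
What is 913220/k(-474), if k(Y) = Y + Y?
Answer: -228305/237 ≈ -963.31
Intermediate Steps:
k(Y) = 2*Y
913220/k(-474) = 913220/((2*(-474))) = 913220/(-948) = 913220*(-1/948) = -228305/237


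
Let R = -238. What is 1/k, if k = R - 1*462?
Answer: -1/700 ≈ -0.0014286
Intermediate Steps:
k = -700 (k = -238 - 1*462 = -238 - 462 = -700)
1/k = 1/(-700) = -1/700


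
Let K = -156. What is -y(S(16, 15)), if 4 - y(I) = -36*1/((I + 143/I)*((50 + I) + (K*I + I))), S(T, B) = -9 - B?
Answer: -5386316/1346687 ≈ -3.9997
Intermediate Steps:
y(I) = 4 + 36/((50 - 154*I)*(I + 143/I)) (y(I) = 4 - (-36)/(((50 + I) + (-156*I + I))*(I + 143/I)) = 4 - (-36)/(((50 + I) - 155*I)*(I + 143/I)) = 4 - (-36)/((50 - 154*I)*(I + 143/I)) = 4 + 36/((50 - 154*I)*(I + 143/I)))
-y(S(16, 15)) = -2*(7150 - 22013*(-9 - 1*15) - 154*(-9 - 1*15)³ + 50*(-9 - 1*15)²)/(3575 - 11011*(-9 - 1*15) - 77*(-9 - 1*15)³ + 25*(-9 - 1*15)²) = -2*(7150 - 22013*(-9 - 15) - 154*(-9 - 15)³ + 50*(-9 - 15)²)/(3575 - 11011*(-9 - 15) - 77*(-9 - 15)³ + 25*(-9 - 15)²) = -2*(7150 - 22013*(-24) - 154*(-24)³ + 50*(-24)²)/(3575 - 11011*(-24) - 77*(-24)³ + 25*(-24)²) = -2*(7150 + 528312 - 154*(-13824) + 50*576)/(3575 + 264264 - 77*(-13824) + 25*576) = -2*(7150 + 528312 + 2128896 + 28800)/(3575 + 264264 + 1064448 + 14400) = -2*2693158/1346687 = -1*5386316/1346687 = -5386316/1346687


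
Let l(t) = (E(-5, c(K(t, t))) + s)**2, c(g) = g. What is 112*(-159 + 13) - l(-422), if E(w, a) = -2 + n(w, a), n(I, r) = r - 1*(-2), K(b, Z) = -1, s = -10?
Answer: -16473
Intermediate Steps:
n(I, r) = 2 + r (n(I, r) = r + 2 = 2 + r)
E(w, a) = a (E(w, a) = -2 + (2 + a) = a)
l(t) = 121 (l(t) = (-1 - 10)**2 = (-11)**2 = 121)
112*(-159 + 13) - l(-422) = 112*(-159 + 13) - 1*121 = 112*(-146) - 121 = -16352 - 121 = -16473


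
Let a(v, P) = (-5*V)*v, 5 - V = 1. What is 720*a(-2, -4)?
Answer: 28800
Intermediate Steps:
V = 4 (V = 5 - 1*1 = 5 - 1 = 4)
a(v, P) = -20*v (a(v, P) = (-5*4)*v = -20*v)
720*a(-2, -4) = 720*(-20*(-2)) = 720*40 = 28800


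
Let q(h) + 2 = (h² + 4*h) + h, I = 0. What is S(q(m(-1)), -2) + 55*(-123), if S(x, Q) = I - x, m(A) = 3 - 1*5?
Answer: -6757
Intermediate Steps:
m(A) = -2 (m(A) = 3 - 5 = -2)
q(h) = -2 + h² + 5*h (q(h) = -2 + ((h² + 4*h) + h) = -2 + (h² + 5*h) = -2 + h² + 5*h)
S(x, Q) = -x (S(x, Q) = 0 - x = -x)
S(q(m(-1)), -2) + 55*(-123) = -(-2 + (-2)² + 5*(-2)) + 55*(-123) = -(-2 + 4 - 10) - 6765 = -1*(-8) - 6765 = 8 - 6765 = -6757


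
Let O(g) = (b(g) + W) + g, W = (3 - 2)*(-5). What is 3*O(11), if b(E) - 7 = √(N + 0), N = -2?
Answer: 39 + 3*I*√2 ≈ 39.0 + 4.2426*I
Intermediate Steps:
b(E) = 7 + I*√2 (b(E) = 7 + √(-2 + 0) = 7 + √(-2) = 7 + I*√2)
W = -5 (W = 1*(-5) = -5)
O(g) = 2 + g + I*√2 (O(g) = ((7 + I*√2) - 5) + g = (2 + I*√2) + g = 2 + g + I*√2)
3*O(11) = 3*(2 + 11 + I*√2) = 3*(13 + I*√2) = 39 + 3*I*√2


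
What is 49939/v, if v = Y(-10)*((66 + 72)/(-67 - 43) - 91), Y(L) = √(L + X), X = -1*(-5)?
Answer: 549329*I*√5/5074 ≈ 242.08*I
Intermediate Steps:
X = 5
Y(L) = √(5 + L) (Y(L) = √(L + 5) = √(5 + L))
v = -5074*I*√5/55 (v = √(5 - 10)*((66 + 72)/(-67 - 43) - 91) = √(-5)*(138/(-110) - 91) = (I*√5)*(138*(-1/110) - 91) = (I*√5)*(-69/55 - 91) = (I*√5)*(-5074/55) = -5074*I*√5/55 ≈ -206.29*I)
49939/v = 49939/((-5074*I*√5/55)) = 49939*(11*I*√5/5074) = 549329*I*√5/5074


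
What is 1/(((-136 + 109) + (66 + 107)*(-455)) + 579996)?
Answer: 1/501254 ≈ 1.9950e-6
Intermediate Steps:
1/(((-136 + 109) + (66 + 107)*(-455)) + 579996) = 1/((-27 + 173*(-455)) + 579996) = 1/((-27 - 78715) + 579996) = 1/(-78742 + 579996) = 1/501254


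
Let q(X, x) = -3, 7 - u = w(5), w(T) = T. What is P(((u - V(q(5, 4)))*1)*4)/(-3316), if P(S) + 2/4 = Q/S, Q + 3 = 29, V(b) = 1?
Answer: -3/1658 ≈ -0.0018094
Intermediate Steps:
u = 2 (u = 7 - 1*5 = 7 - 5 = 2)
Q = 26 (Q = -3 + 29 = 26)
P(S) = -½ + 26/S
P(((u - V(q(5, 4)))*1)*4)/(-3316) = ((52 - (2 - 1*1)*1*4)/(2*((((2 - 1*1)*1)*4))))/(-3316) = ((52 - (2 - 1)*1*4)/(2*((((2 - 1)*1)*4))))*(-1/3316) = ((52 - 1*1*4)/(2*(((1*1)*4))))*(-1/3316) = ((52 - 4)/(2*((1*4))))*(-1/3316) = ((½)*(52 - 1*4)/4)*(-1/3316) = ((½)*(¼)*(52 - 4))*(-1/3316) = ((½)*(¼)*48)*(-1/3316) = 6*(-1/3316) = -3/1658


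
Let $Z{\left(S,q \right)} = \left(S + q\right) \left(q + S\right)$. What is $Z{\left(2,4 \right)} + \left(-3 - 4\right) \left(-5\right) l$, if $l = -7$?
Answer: $-209$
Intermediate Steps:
$Z{\left(S,q \right)} = \left(S + q\right)^{2}$ ($Z{\left(S,q \right)} = \left(S + q\right) \left(S + q\right) = \left(S + q\right)^{2}$)
$Z{\left(2,4 \right)} + \left(-3 - 4\right) \left(-5\right) l = \left(2 + 4\right)^{2} + \left(-3 - 4\right) \left(-5\right) \left(-7\right) = 6^{2} + \left(-7\right) \left(-5\right) \left(-7\right) = 36 + 35 \left(-7\right) = 36 - 245 = -209$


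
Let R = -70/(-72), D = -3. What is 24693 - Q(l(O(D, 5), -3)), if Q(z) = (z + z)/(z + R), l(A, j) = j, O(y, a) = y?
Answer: 1802373/73 ≈ 24690.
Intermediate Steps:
R = 35/36 (R = -70*(-1/72) = 35/36 ≈ 0.97222)
Q(z) = 2*z/(35/36 + z) (Q(z) = (z + z)/(z + 35/36) = (2*z)/(35/36 + z) = 2*z/(35/36 + z))
24693 - Q(l(O(D, 5), -3)) = 24693 - 72*(-3)/(35 + 36*(-3)) = 24693 - 72*(-3)/(35 - 108) = 24693 - 72*(-3)/(-73) = 24693 - 72*(-3)*(-1)/73 = 24693 - 1*216/73 = 24693 - 216/73 = 1802373/73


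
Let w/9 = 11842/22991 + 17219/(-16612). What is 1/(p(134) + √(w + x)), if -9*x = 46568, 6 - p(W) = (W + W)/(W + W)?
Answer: 17186692140/17887618520881 - 6*I*√1699733781680934553763/17887618520881 ≈ 0.00096081 - 0.013829*I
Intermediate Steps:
w = -1792464525/381926492 (w = 9*(11842/22991 + 17219/(-16612)) = 9*(11842*(1/22991) + 17219*(-1/16612)) = 9*(11842/22991 - 17219/16612) = 9*(-199162725/381926492) = -1792464525/381926492 ≈ -4.6932)
p(W) = 5 (p(W) = 6 - (W + W)/(W + W) = 6 - 2*W/(2*W) = 6 - 2*W*1/(2*W) = 6 - 1*1 = 6 - 1 = 5)
x = -46568/9 (x = -⅑*46568 = -46568/9 ≈ -5174.2)
1/(p(134) + √(w + x)) = 1/(5 + √(-1792464525/381926492 - 46568/9)) = 1/(5 + √(-17801685060181/3437338428)) = 1/(5 + I*√1699733781680934553763/572889738)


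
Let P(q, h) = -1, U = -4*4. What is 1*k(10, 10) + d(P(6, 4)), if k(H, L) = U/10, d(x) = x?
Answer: -13/5 ≈ -2.6000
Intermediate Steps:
U = -16
k(H, L) = -8/5 (k(H, L) = -16/10 = -16*⅒ = -8/5)
1*k(10, 10) + d(P(6, 4)) = 1*(-8/5) - 1 = -8/5 - 1 = -13/5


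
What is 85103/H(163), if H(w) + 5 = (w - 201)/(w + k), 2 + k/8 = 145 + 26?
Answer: -128931045/7613 ≈ -16936.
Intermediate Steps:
k = 1352 (k = -16 + 8*(145 + 26) = -16 + 8*171 = -16 + 1368 = 1352)
H(w) = -5 + (-201 + w)/(1352 + w) (H(w) = -5 + (w - 201)/(w + 1352) = -5 + (-201 + w)/(1352 + w))
85103/H(163) = 85103/(((-6961 - 4*163)/(1352 + 163))) = 85103/(((-6961 - 652)/1515)) = 85103/(((1/1515)*(-7613))) = 85103/(-7613/1515) = 85103*(-1515/7613) = -128931045/7613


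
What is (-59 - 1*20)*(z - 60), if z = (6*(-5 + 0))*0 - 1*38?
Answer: 7742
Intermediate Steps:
z = -38 (z = (6*(-5))*0 - 38 = -30*0 - 38 = 0 - 38 = -38)
(-59 - 1*20)*(z - 60) = (-59 - 1*20)*(-38 - 60) = (-59 - 20)*(-98) = -79*(-98) = 7742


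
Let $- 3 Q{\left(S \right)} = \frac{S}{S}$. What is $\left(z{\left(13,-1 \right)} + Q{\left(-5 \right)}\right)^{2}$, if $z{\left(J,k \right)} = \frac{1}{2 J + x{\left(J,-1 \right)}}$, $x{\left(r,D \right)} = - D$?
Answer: $\frac{64}{729} \approx 0.087791$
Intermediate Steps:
$Q{\left(S \right)} = - \frac{1}{3}$ ($Q{\left(S \right)} = - \frac{S \frac{1}{S}}{3} = \left(- \frac{1}{3}\right) 1 = - \frac{1}{3}$)
$z{\left(J,k \right)} = \frac{1}{1 + 2 J}$ ($z{\left(J,k \right)} = \frac{1}{2 J - -1} = \frac{1}{2 J + 1} = \frac{1}{1 + 2 J}$)
$\left(z{\left(13,-1 \right)} + Q{\left(-5 \right)}\right)^{2} = \left(\frac{1}{1 + 2 \cdot 13} - \frac{1}{3}\right)^{2} = \left(\frac{1}{1 + 26} - \frac{1}{3}\right)^{2} = \left(\frac{1}{27} - \frac{1}{3}\right)^{2} = \left(- \frac{8}{27}\right)^{2} = \frac{64}{729}$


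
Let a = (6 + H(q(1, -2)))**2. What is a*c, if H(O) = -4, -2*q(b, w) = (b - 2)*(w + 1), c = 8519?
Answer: 34076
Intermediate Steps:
q(b, w) = -(1 + w)*(-2 + b)/2 (q(b, w) = -(b - 2)*(w + 1)/2 = -(-2 + b)*(1 + w)/2 = -(1 + w)*(-2 + b)/2)
a = 4 (a = (6 - 4)**2 = 2**2 = 4)
a*c = 4*8519 = 34076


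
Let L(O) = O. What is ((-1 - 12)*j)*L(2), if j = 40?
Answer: -1040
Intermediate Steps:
((-1 - 12)*j)*L(2) = ((-1 - 12)*40)*2 = -13*40*2 = -520*2 = -1040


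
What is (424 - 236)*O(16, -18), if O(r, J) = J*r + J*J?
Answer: 6768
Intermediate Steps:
O(r, J) = J**2 + J*r (O(r, J) = J*r + J**2 = J**2 + J*r)
(424 - 236)*O(16, -18) = (424 - 236)*(-18*(-18 + 16)) = 188*(-18*(-2)) = 188*36 = 6768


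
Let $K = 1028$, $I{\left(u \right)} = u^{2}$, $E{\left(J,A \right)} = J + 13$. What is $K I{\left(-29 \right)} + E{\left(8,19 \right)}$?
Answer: $864569$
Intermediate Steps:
$E{\left(J,A \right)} = 13 + J$
$K I{\left(-29 \right)} + E{\left(8,19 \right)} = 1028 \left(-29\right)^{2} + \left(13 + 8\right) = 1028 \cdot 841 + 21 = 864548 + 21 = 864569$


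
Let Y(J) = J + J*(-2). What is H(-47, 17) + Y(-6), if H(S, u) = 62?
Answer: 68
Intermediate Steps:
Y(J) = -J (Y(J) = J - 2*J = -J)
H(-47, 17) + Y(-6) = 62 - 1*(-6) = 62 + 6 = 68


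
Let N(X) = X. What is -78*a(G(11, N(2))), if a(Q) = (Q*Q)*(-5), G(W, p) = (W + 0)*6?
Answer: 1698840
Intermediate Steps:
G(W, p) = 6*W (G(W, p) = W*6 = 6*W)
a(Q) = -5*Q² (a(Q) = Q²*(-5) = -5*Q²)
-78*a(G(11, N(2))) = -(-390)*(6*11)² = -(-390)*66² = -(-390)*4356 = -78*(-21780) = 1698840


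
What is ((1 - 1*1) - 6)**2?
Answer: 36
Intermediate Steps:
((1 - 1*1) - 6)**2 = ((1 - 1) - 6)**2 = (0 - 6)**2 = (-6)**2 = 36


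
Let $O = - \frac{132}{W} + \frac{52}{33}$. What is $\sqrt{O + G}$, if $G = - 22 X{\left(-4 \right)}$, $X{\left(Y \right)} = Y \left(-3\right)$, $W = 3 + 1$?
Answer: $\frac{i \sqrt{321717}}{33} \approx 17.188 i$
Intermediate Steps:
$W = 4$
$X{\left(Y \right)} = - 3 Y$
$G = -264$ ($G = - 22 \left(\left(-3\right) \left(-4\right)\right) = \left(-22\right) 12 = -264$)
$O = - \frac{1037}{33}$ ($O = - \frac{132}{4} + \frac{52}{33} = \left(-132\right) \frac{1}{4} + 52 \cdot \frac{1}{33} = -33 + \frac{52}{33} = - \frac{1037}{33} \approx -31.424$)
$\sqrt{O + G} = \sqrt{- \frac{1037}{33} - 264} = \sqrt{- \frac{9749}{33}} = \frac{i \sqrt{321717}}{33}$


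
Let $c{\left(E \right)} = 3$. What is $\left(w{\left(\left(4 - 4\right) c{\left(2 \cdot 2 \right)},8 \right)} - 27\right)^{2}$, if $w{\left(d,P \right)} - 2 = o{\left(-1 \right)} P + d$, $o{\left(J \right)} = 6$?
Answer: $529$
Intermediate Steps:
$w{\left(d,P \right)} = 2 + d + 6 P$ ($w{\left(d,P \right)} = 2 + \left(6 P + d\right) = 2 + \left(d + 6 P\right) = 2 + d + 6 P$)
$\left(w{\left(\left(4 - 4\right) c{\left(2 \cdot 2 \right)},8 \right)} - 27\right)^{2} = \left(\left(2 + \left(4 - 4\right) 3 + 6 \cdot 8\right) - 27\right)^{2} = \left(\left(2 + 0 \cdot 3 + 48\right) - 27\right)^{2} = \left(\left(2 + 0 + 48\right) - 27\right)^{2} = \left(50 - 27\right)^{2} = 23^{2} = 529$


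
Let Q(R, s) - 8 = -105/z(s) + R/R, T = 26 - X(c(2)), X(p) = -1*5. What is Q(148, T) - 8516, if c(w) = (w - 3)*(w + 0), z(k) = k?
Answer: -263822/31 ≈ -8510.4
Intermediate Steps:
c(w) = w*(-3 + w) (c(w) = (-3 + w)*w = w*(-3 + w))
X(p) = -5
T = 31 (T = 26 - 1*(-5) = 26 + 5 = 31)
Q(R, s) = 9 - 105/s (Q(R, s) = 8 + (-105/s + R/R) = 8 + (-105/s + 1) = 8 + (1 - 105/s) = 9 - 105/s)
Q(148, T) - 8516 = (9 - 105/31) - 8516 = 174/31 - 8516 = -263822/31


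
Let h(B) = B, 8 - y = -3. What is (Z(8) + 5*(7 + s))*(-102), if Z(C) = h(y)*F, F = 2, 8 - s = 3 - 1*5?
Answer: -10914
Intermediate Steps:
y = 11 (y = 8 - 1*(-3) = 8 + 3 = 11)
s = 10 (s = 8 - (3 - 1*5) = 8 - (3 - 5) = 8 - 1*(-2) = 8 + 2 = 10)
Z(C) = 22 (Z(C) = 11*2 = 22)
(Z(8) + 5*(7 + s))*(-102) = (22 + 5*(7 + 10))*(-102) = (22 + 5*17)*(-102) = (22 + 85)*(-102) = 107*(-102) = -10914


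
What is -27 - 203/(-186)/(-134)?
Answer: -673151/24924 ≈ -27.008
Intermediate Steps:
-27 - 203/(-186)/(-134) = -27 - 203*(-1/186)*(-1/134) = -27 + (203/186)*(-1/134) = -27 - 203/24924 = -673151/24924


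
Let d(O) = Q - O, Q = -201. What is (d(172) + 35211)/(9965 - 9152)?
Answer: 34838/813 ≈ 42.851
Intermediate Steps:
d(O) = -201 - O
(d(172) + 35211)/(9965 - 9152) = ((-201 - 1*172) + 35211)/(9965 - 9152) = ((-201 - 172) + 35211)/813 = (-373 + 35211)*(1/813) = 34838*(1/813) = 34838/813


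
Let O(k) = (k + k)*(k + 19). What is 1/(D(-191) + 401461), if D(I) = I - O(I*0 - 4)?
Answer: 1/401390 ≈ 2.4913e-6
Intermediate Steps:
O(k) = 2*k*(19 + k) (O(k) = (2*k)*(19 + k) = 2*k*(19 + k))
D(I) = 120 + I (D(I) = I - 2*(I*0 - 4)*(19 + (I*0 - 4)) = I - 2*(0 - 4)*(19 + (0 - 4)) = I - 2*(-4)*(19 - 4) = I - 2*(-4)*15 = I - 1*(-120) = I + 120 = 120 + I)
1/(D(-191) + 401461) = 1/((120 - 191) + 401461) = 1/(-71 + 401461) = 1/401390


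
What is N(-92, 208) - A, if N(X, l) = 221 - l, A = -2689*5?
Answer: 13458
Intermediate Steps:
A = -13445
N(-92, 208) - A = (221 - 1*208) - 1*(-13445) = (221 - 208) + 13445 = 13 + 13445 = 13458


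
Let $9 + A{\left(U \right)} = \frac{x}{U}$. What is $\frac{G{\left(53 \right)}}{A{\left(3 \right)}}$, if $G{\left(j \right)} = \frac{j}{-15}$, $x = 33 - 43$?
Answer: $\frac{53}{185} \approx 0.28649$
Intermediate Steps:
$x = -10$
$G{\left(j \right)} = - \frac{j}{15}$ ($G{\left(j \right)} = j \left(- \frac{1}{15}\right) = - \frac{j}{15}$)
$A{\left(U \right)} = -9 - \frac{10}{U}$
$\frac{G{\left(53 \right)}}{A{\left(3 \right)}} = \frac{\left(- \frac{1}{15}\right) 53}{-9 - \frac{10}{3}} = - \frac{53}{15 \left(-9 - \frac{10}{3}\right)} = - \frac{53}{15 \left(- \frac{37}{3}\right)} = \left(- \frac{53}{15}\right) \left(- \frac{3}{37}\right) = \frac{53}{185}$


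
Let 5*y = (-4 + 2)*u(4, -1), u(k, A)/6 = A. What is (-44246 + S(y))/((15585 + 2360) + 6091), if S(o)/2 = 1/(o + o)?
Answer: -530947/288432 ≈ -1.8408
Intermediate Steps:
u(k, A) = 6*A
y = 12/5 (y = ((-4 + 2)*(6*(-1)))/5 = (-2*(-6))/5 = (1/5)*12 = 12/5 ≈ 2.4000)
S(o) = 1/o (S(o) = 2/(o + o) = 2/((2*o)) = 2*(1/(2*o)) = 1/o)
(-44246 + S(y))/((15585 + 2360) + 6091) = (-44246 + 1/(12/5))/((15585 + 2360) + 6091) = (-44246 + 5/12)/(17945 + 6091) = -530947/12/24036 = -530947/12*1/24036 = -530947/288432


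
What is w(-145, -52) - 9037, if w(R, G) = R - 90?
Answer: -9272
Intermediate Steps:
w(R, G) = -90 + R
w(-145, -52) - 9037 = (-90 - 145) - 9037 = -235 - 9037 = -9272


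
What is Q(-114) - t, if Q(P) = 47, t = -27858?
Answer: 27905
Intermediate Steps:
Q(-114) - t = 47 - 1*(-27858) = 47 + 27858 = 27905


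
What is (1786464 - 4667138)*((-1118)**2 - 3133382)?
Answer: 5425628490692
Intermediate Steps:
(1786464 - 4667138)*((-1118)**2 - 3133382) = -2880674*(1249924 - 3133382) = -2880674*(-1883458) = 5425628490692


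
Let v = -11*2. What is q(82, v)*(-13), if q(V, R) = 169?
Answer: -2197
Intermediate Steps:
v = -22
q(82, v)*(-13) = 169*(-13) = -2197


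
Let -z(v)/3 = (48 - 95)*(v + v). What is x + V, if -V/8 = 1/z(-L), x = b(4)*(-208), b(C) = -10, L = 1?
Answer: 293284/141 ≈ 2080.0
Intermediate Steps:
z(v) = 282*v (z(v) = -3*(48 - 95)*(v + v) = -(-141)*2*v = -(-282)*v = 282*v)
x = 2080 (x = -10*(-208) = 2080)
V = 4/141 (V = -8/(282*(-1*1)) = -8/(282*(-1)) = -8/(-282) = -8*(-1/282) = 4/141 ≈ 0.028369)
x + V = 2080 + 4/141 = 293284/141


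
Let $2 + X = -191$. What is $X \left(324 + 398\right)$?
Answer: $-139346$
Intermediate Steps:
$X = -193$ ($X = -2 - 191 = -193$)
$X \left(324 + 398\right) = - 193 \left(324 + 398\right) = \left(-193\right) 722 = -139346$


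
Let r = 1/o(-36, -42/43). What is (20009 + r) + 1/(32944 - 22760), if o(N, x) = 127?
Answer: 25879010623/1293368 ≈ 20009.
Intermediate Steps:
r = 1/127 ≈ 0.0078740
(20009 + r) + 1/(32944 - 22760) = (20009 + 1/127) + 1/(32944 - 22760) = 2541144/127 + 1/10184 = 25879010623/1293368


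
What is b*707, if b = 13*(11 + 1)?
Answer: 110292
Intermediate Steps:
b = 156 (b = 13*12 = 156)
b*707 = 156*707 = 110292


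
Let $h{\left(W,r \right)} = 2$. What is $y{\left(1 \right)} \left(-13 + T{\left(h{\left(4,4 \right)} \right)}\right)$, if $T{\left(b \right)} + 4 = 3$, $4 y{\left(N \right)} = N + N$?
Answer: $-7$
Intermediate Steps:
$y{\left(N \right)} = \frac{N}{2}$ ($y{\left(N \right)} = \frac{N + N}{4} = \frac{2 N}{4} = \frac{N}{2}$)
$T{\left(b \right)} = -1$ ($T{\left(b \right)} = -4 + 3 = -1$)
$y{\left(1 \right)} \left(-13 + T{\left(h{\left(4,4 \right)} \right)}\right) = \frac{1}{2} \cdot 1 \left(-13 - 1\right) = \frac{1}{2} \left(-14\right) = -7$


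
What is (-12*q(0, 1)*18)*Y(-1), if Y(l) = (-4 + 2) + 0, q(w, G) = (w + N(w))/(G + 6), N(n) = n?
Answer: 0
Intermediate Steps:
q(w, G) = 2*w/(6 + G) (q(w, G) = (w + w)/(G + 6) = (2*w)/(6 + G) = 2*w/(6 + G))
Y(l) = -2 (Y(l) = -2 + 0 = -2)
(-12*q(0, 1)*18)*Y(-1) = (-24*0/(6 + 1)*18)*(-2) = (-24*0/7*18)*(-2) = (-12*0*18)*(-2) = (0*18)*(-2) = 0*(-2) = 0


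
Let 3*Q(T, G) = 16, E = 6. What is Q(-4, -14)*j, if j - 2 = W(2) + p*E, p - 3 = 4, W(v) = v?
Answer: 736/3 ≈ 245.33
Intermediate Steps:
p = 7 (p = 3 + 4 = 7)
Q(T, G) = 16/3 (Q(T, G) = (⅓)*16 = 16/3)
j = 46 (j = 2 + (2 + 7*6) = 2 + (2 + 42) = 2 + 44 = 46)
Q(-4, -14)*j = (16/3)*46 = 736/3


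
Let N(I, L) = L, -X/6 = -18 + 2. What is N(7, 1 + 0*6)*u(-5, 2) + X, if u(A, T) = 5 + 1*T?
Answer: 103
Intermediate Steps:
X = 96 (X = -6*(-18 + 2) = -6*(-16) = 96)
u(A, T) = 5 + T
N(7, 1 + 0*6)*u(-5, 2) + X = (1 + 0*6)*(5 + 2) + 96 = (1 + 0)*7 + 96 = 1*7 + 96 = 7 + 96 = 103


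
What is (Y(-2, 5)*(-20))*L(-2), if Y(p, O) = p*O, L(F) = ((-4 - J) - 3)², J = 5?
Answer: 28800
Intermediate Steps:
L(F) = 144 (L(F) = ((-4 - 1*5) - 3)² = ((-4 - 5) - 3)² = (-9 - 3)² = (-12)² = 144)
Y(p, O) = O*p
(Y(-2, 5)*(-20))*L(-2) = ((5*(-2))*(-20))*144 = -10*(-20)*144 = 200*144 = 28800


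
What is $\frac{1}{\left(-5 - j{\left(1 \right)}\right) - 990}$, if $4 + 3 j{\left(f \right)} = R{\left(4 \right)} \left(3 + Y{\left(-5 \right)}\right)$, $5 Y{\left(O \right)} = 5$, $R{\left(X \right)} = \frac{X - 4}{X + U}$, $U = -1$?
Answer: $- \frac{3}{2981} \approx -0.0010064$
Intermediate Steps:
$R{\left(X \right)} = \frac{-4 + X}{-1 + X}$ ($R{\left(X \right)} = \frac{X - 4}{X - 1} = \frac{-4 + X}{-1 + X}$)
$Y{\left(O \right)} = 1$ ($Y{\left(O \right)} = \frac{1}{5} \cdot 5 = 1$)
$j{\left(f \right)} = - \frac{4}{3}$ ($j{\left(f \right)} = - \frac{4}{3} + \frac{\frac{-4 + 4}{-1 + 4} \left(3 + 1\right)}{3} = - \frac{4}{3} + \frac{\frac{1}{3} \cdot 0 \cdot 4}{3} = - \frac{4}{3} + \frac{0 \cdot 4}{3} = - \frac{4}{3} + \frac{1}{3} \cdot 0 = - \frac{4}{3} + 0 = - \frac{4}{3}$)
$\frac{1}{\left(-5 - j{\left(1 \right)}\right) - 990} = \frac{1}{\left(-5 - - \frac{4}{3}\right) - 990} = \frac{1}{\left(-5 + \frac{4}{3}\right) - 990} = \frac{1}{- \frac{11}{3} - 990} = \frac{1}{- \frac{2981}{3}} = - \frac{3}{2981}$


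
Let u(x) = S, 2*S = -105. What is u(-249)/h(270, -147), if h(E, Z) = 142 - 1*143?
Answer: 105/2 ≈ 52.500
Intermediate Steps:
S = -105/2 (S = (½)*(-105) = -105/2 ≈ -52.500)
u(x) = -105/2
h(E, Z) = -1 (h(E, Z) = 142 - 143 = -1)
u(-249)/h(270, -147) = -105/2/(-1) = -105/2*(-1) = 105/2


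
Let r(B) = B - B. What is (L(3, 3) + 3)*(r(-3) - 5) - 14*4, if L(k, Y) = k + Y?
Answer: -101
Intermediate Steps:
r(B) = 0
L(k, Y) = Y + k
(L(3, 3) + 3)*(r(-3) - 5) - 14*4 = ((3 + 3) + 3)*(0 - 5) - 14*4 = (6 + 3)*(-5) - 56 = 9*(-5) - 56 = -45 - 56 = -101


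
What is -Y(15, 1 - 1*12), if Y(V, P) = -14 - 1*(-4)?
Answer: 10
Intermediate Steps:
Y(V, P) = -10 (Y(V, P) = -14 + 4 = -10)
-Y(15, 1 - 1*12) = -1*(-10) = 10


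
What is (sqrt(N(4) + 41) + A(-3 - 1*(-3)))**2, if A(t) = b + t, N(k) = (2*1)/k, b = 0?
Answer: 83/2 ≈ 41.500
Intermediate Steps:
N(k) = 2/k
A(t) = t (A(t) = 0 + t = t)
(sqrt(N(4) + 41) + A(-3 - 1*(-3)))**2 = (sqrt(2/4 + 41) + (-3 - 1*(-3)))**2 = (sqrt(2*(1/4) + 41) + (-3 + 3))**2 = (sqrt(1/2 + 41) + 0)**2 = (sqrt(83/2) + 0)**2 = (sqrt(166)/2 + 0)**2 = (sqrt(166)/2)**2 = 83/2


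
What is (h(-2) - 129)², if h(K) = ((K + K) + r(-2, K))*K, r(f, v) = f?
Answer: 13689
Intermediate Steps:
h(K) = K*(-2 + 2*K) (h(K) = ((K + K) - 2)*K = (2*K - 2)*K = (-2 + 2*K)*K = K*(-2 + 2*K))
(h(-2) - 129)² = (2*(-2)*(-1 - 2) - 129)² = (2*(-2)*(-3) - 129)² = (12 - 129)² = (-117)² = 13689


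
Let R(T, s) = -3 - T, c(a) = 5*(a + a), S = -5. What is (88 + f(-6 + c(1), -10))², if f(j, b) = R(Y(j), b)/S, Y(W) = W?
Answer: 199809/25 ≈ 7992.4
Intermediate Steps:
c(a) = 10*a (c(a) = 5*(2*a) = 10*a)
f(j, b) = ⅗ + j/5 (f(j, b) = (-3 - j)/(-5) = (-3 - j)*(-⅕) = ⅗ + j/5)
(88 + f(-6 + c(1), -10))² = (88 + (⅗ + (-6 + 10*1)/5))² = (88 + (⅗ + (-6 + 10)/5))² = (88 + (⅗ + (⅕)*4))² = (88 + (⅗ + ⅘))² = (88 + 7/5)² = (447/5)² = 199809/25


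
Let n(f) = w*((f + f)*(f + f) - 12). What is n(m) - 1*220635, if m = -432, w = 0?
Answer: -220635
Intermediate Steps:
n(f) = 0 (n(f) = 0*((f + f)*(f + f) - 12) = 0*((2*f)*(2*f) - 12) = 0*(4*f**2 - 12) = 0*(-12 + 4*f**2) = 0)
n(m) - 1*220635 = 0 - 1*220635 = 0 - 220635 = -220635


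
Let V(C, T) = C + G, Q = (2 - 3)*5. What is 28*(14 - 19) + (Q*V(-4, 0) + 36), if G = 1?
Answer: -89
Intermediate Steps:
Q = -5 (Q = -1*5 = -5)
V(C, T) = 1 + C (V(C, T) = C + 1 = 1 + C)
28*(14 - 19) + (Q*V(-4, 0) + 36) = 28*(14 - 19) + (-5*(1 - 4) + 36) = 28*(-5) + (-5*(-3) + 36) = -140 + (15 + 36) = -140 + 51 = -89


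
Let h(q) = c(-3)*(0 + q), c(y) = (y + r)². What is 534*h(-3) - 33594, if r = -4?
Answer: -112092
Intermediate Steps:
c(y) = (-4 + y)² (c(y) = (y - 4)² = (-4 + y)²)
h(q) = 49*q (h(q) = (-4 - 3)²*(0 + q) = (-7)²*q = 49*q)
534*h(-3) - 33594 = 534*(49*(-3)) - 33594 = 534*(-147) - 33594 = -78498 - 33594 = -112092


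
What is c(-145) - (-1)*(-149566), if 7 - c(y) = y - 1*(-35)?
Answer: -149449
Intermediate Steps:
c(y) = -28 - y (c(y) = 7 - (y - 1*(-35)) = 7 - (y + 35) = 7 - (35 + y) = 7 + (-35 - y) = -28 - y)
c(-145) - (-1)*(-149566) = (-28 - 1*(-145)) - (-1)*(-149566) = (-28 + 145) - 1*149566 = 117 - 149566 = -149449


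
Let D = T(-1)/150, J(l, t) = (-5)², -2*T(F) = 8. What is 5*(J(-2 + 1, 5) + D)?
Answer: 1873/15 ≈ 124.87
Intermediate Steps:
T(F) = -4 (T(F) = -½*8 = -4)
J(l, t) = 25
D = -2/75 (D = -4/150 = -4*1/150 = -2/75 ≈ -0.026667)
5*(J(-2 + 1, 5) + D) = 5*(25 - 2/75) = 5*(1873/75) = 1873/15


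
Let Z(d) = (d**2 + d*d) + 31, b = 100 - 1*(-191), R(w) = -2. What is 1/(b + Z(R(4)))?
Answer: 1/330 ≈ 0.0030303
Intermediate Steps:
b = 291 (b = 100 + 191 = 291)
Z(d) = 31 + 2*d**2 (Z(d) = (d**2 + d**2) + 31 = 2*d**2 + 31 = 31 + 2*d**2)
1/(b + Z(R(4))) = 1/(291 + (31 + 2*(-2)**2)) = 1/(291 + (31 + 2*4)) = 1/(291 + (31 + 8)) = 1/(291 + 39) = 1/330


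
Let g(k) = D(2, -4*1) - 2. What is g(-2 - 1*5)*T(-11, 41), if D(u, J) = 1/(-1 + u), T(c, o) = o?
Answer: -41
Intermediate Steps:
g(k) = -1 (g(k) = 1/(-1 + 2) - 2 = 1/1 - 2 = 1 - 2 = -1)
g(-2 - 1*5)*T(-11, 41) = -1*41 = -41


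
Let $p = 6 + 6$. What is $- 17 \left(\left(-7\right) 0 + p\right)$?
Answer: $-204$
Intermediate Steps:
$p = 12$
$- 17 \left(\left(-7\right) 0 + p\right) = - 17 \left(\left(-7\right) 0 + 12\right) = - 17 \left(0 + 12\right) = \left(-17\right) 12 = -204$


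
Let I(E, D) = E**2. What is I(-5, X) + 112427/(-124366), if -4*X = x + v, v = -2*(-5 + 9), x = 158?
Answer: 2996723/124366 ≈ 24.096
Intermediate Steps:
v = -8 (v = -2*4 = -8)
X = -75/2 (X = -(158 - 8)/4 = -1/4*150 = -75/2 ≈ -37.500)
I(-5, X) + 112427/(-124366) = (-5)**2 + 112427/(-124366) = 25 + 112427*(-1/124366) = 25 - 112427/124366 = 2996723/124366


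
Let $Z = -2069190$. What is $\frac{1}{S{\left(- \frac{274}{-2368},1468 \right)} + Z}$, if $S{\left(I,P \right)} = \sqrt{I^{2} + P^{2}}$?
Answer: $- \frac{2900706416640}{6002109689213978287} - \frac{1184 \sqrt{3021033343313}}{6002109689213978287} \approx -4.8362 \cdot 10^{-7}$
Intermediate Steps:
$\frac{1}{S{\left(- \frac{274}{-2368},1468 \right)} + Z} = \frac{1}{\sqrt{\left(- \frac{274}{-2368}\right)^{2} + 1468^{2}} - 2069190} = \frac{1}{\sqrt{\left(\left(-274\right) \left(- \frac{1}{2368}\right)\right)^{2} + 2155024} - 2069190} = \frac{1}{\sqrt{\left(\frac{137}{1184}\right)^{2} + 2155024} - 2069190} = \frac{1}{\sqrt{\frac{18769}{1401856} + 2155024} - 2069190} = \frac{1}{\sqrt{\frac{3021033343313}{1401856}} - 2069190} = \frac{1}{\frac{\sqrt{3021033343313}}{1184} - 2069190} = \frac{1}{-2069190 + \frac{\sqrt{3021033343313}}{1184}}$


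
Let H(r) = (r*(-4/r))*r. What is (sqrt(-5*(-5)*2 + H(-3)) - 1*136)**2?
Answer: (136 - sqrt(62))**2 ≈ 16416.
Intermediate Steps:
H(r) = -4*r
(sqrt(-5*(-5)*2 + H(-3)) - 1*136)**2 = (sqrt(-5*(-5)*2 - 4*(-3)) - 1*136)**2 = (sqrt(25*2 + 12) - 136)**2 = (sqrt(50 + 12) - 136)**2 = (sqrt(62) - 136)**2 = (-136 + sqrt(62))**2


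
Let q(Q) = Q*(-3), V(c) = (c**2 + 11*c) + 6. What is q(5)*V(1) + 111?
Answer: -159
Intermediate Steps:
V(c) = 6 + c**2 + 11*c
q(Q) = -3*Q
q(5)*V(1) + 111 = (-3*5)*(6 + 1**2 + 11*1) + 111 = -15*(6 + 1 + 11) + 111 = -15*18 + 111 = -270 + 111 = -159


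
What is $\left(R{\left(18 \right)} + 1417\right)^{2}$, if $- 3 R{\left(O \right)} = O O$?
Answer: $1713481$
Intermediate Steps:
$R{\left(O \right)} = - \frac{O^{2}}{3}$ ($R{\left(O \right)} = - \frac{O O}{3} = - \frac{O^{2}}{3}$)
$\left(R{\left(18 \right)} + 1417\right)^{2} = \left(- \frac{18^{2}}{3} + 1417\right)^{2} = \left(\left(- \frac{1}{3}\right) 324 + 1417\right)^{2} = \left(-108 + 1417\right)^{2} = 1309^{2} = 1713481$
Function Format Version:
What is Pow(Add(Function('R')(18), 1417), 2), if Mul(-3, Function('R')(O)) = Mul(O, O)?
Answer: 1713481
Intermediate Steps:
Function('R')(O) = Mul(Rational(-1, 3), Pow(O, 2)) (Function('R')(O) = Mul(Rational(-1, 3), Mul(O, O)) = Mul(Rational(-1, 3), Pow(O, 2)))
Pow(Add(Function('R')(18), 1417), 2) = Pow(Add(Mul(Rational(-1, 3), Pow(18, 2)), 1417), 2) = Pow(Add(Mul(Rational(-1, 3), 324), 1417), 2) = Pow(Add(-108, 1417), 2) = Pow(1309, 2) = 1713481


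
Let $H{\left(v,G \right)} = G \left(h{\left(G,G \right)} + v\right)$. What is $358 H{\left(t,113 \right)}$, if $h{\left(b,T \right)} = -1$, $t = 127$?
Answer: $5097204$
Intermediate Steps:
$H{\left(v,G \right)} = G \left(-1 + v\right)$
$358 H{\left(t,113 \right)} = 358 \cdot 113 \left(-1 + 127\right) = 358 \cdot 113 \cdot 126 = 358 \cdot 14238 = 5097204$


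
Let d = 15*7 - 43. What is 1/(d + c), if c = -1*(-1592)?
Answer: 1/1654 ≈ 0.00060460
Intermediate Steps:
d = 62 (d = 105 - 43 = 62)
c = 1592
1/(d + c) = 1/(62 + 1592) = 1/1654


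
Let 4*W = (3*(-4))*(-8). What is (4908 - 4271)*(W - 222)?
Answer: -126126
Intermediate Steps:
W = 24 (W = ((3*(-4))*(-8))/4 = (-12*(-8))/4 = (1/4)*96 = 24)
(4908 - 4271)*(W - 222) = (4908 - 4271)*(24 - 222) = 637*(-198) = -126126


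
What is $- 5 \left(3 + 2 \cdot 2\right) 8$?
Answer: $-280$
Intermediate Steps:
$- 5 \left(3 + 2 \cdot 2\right) 8 = - 5 \left(3 + 4\right) 8 = \left(-5\right) 7 \cdot 8 = \left(-35\right) 8 = -280$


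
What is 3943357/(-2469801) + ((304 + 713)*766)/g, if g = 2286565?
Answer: -7092712784083/5647360523565 ≈ -1.2559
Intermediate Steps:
3943357/(-2469801) + ((304 + 713)*766)/g = 3943357/(-2469801) + ((304 + 713)*766)/2286565 = 3943357*(-1/2469801) + (1017*766)*(1/2286565) = -3943357/2469801 + 779022*(1/2286565) = -3943357/2469801 + 779022/2286565 = -7092712784083/5647360523565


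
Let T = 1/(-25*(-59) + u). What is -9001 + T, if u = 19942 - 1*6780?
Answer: -131747636/14637 ≈ -9001.0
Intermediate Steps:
u = 13162 (u = 19942 - 6780 = 13162)
T = 1/14637 (T = 1/(-25*(-59) + 13162) = 1/(1475 + 13162) = 1/14637 ≈ 6.8320e-5)
-9001 + T = -9001 + 1/14637 = -131747636/14637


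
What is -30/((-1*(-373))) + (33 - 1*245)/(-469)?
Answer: 65006/174937 ≈ 0.37160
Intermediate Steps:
-30/((-1*(-373))) + (33 - 1*245)/(-469) = -30/373 + (33 - 245)*(-1/469) = -30*1/373 - 212*(-1/469) = -30/373 + 212/469 = 65006/174937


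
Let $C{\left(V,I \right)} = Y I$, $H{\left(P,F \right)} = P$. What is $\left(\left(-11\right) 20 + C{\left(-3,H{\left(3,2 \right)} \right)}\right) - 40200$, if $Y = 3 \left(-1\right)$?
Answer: $-40429$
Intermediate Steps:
$Y = -3$
$C{\left(V,I \right)} = - 3 I$
$\left(\left(-11\right) 20 + C{\left(-3,H{\left(3,2 \right)} \right)}\right) - 40200 = \left(\left(-11\right) 20 - 9\right) - 40200 = \left(-220 - 9\right) - 40200 = -229 - 40200 = -40429$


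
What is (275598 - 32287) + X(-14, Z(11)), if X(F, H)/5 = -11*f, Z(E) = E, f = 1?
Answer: 243256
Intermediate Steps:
X(F, H) = -55 (X(F, H) = 5*(-11*1) = 5*(-11) = -55)
(275598 - 32287) + X(-14, Z(11)) = (275598 - 32287) - 55 = 243311 - 55 = 243256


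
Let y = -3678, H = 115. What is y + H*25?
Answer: -803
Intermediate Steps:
y + H*25 = -3678 + 115*25 = -3678 + 2875 = -803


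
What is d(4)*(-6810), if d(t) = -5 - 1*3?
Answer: 54480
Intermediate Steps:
d(t) = -8 (d(t) = -5 - 3 = -8)
d(4)*(-6810) = -8*(-6810) = 54480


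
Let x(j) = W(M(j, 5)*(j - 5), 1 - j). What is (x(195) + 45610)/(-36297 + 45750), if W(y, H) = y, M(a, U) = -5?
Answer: 44660/9453 ≈ 4.7244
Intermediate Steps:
x(j) = 25 - 5*j (x(j) = -5*(j - 5) = -5*(-5 + j) = 25 - 5*j)
(x(195) + 45610)/(-36297 + 45750) = ((25 - 5*195) + 45610)/(-36297 + 45750) = ((25 - 975) + 45610)/9453 = (-950 + 45610)*(1/9453) = 44660*(1/9453) = 44660/9453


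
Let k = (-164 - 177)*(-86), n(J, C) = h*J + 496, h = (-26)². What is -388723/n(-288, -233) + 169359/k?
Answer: 22143926813/2847437296 ≈ 7.7768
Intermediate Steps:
h = 676
n(J, C) = 496 + 676*J (n(J, C) = 676*J + 496 = 496 + 676*J)
k = 29326 (k = -341*(-86) = 29326)
-388723/n(-288, -233) + 169359/k = -388723/(496 + 676*(-288)) + 169359/29326 = -388723/(496 - 194688) + 169359*(1/29326) = -388723/(-194192) + 169359/29326 = -388723*(-1/194192) + 169359/29326 = 388723/194192 + 169359/29326 = 22143926813/2847437296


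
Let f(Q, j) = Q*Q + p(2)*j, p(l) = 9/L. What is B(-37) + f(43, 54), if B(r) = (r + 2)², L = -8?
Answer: 12053/4 ≈ 3013.3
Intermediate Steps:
p(l) = -9/8 (p(l) = 9/(-8) = 9*(-⅛) = -9/8)
f(Q, j) = Q² - 9*j/8 (f(Q, j) = Q*Q - 9*j/8 = Q² - 9*j/8)
B(r) = (2 + r)²
B(-37) + f(43, 54) = (2 - 37)² + (43² - 9/8*54) = (-35)² + (1849 - 243/4) = 1225 + 7153/4 = 12053/4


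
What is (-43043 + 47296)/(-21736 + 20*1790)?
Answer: 4253/14064 ≈ 0.30240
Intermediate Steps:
(-43043 + 47296)/(-21736 + 20*1790) = 4253/(-21736 + 35800) = 4253/14064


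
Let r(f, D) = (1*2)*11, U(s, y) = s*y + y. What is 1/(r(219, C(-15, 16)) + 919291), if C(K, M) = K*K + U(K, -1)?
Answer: 1/919313 ≈ 1.0878e-6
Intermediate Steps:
U(s, y) = y + s*y
C(K, M) = -1 + K**2 - K (C(K, M) = K*K - (1 + K) = K**2 + (-1 - K) = -1 + K**2 - K)
r(f, D) = 22 (r(f, D) = 2*11 = 22)
1/(r(219, C(-15, 16)) + 919291) = 1/(22 + 919291) = 1/919313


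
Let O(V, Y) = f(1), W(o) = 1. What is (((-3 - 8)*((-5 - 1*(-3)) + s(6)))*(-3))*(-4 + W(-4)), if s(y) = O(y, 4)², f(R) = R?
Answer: 99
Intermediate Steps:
O(V, Y) = 1
s(y) = 1 (s(y) = 1² = 1)
(((-3 - 8)*((-5 - 1*(-3)) + s(6)))*(-3))*(-4 + W(-4)) = (((-3 - 8)*((-5 - 1*(-3)) + 1))*(-3))*(-4 + 1) = (-11*((-5 + 3) + 1)*(-3))*(-3) = (-11*(-2 + 1)*(-3))*(-3) = (-11*(-1)*(-3))*(-3) = (11*(-3))*(-3) = -33*(-3) = 99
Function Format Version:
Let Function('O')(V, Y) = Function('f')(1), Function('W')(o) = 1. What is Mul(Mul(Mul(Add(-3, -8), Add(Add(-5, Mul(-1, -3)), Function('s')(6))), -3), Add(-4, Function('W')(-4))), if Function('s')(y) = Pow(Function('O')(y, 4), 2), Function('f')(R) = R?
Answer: 99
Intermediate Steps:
Function('O')(V, Y) = 1
Function('s')(y) = 1 (Function('s')(y) = Pow(1, 2) = 1)
Mul(Mul(Mul(Add(-3, -8), Add(Add(-5, Mul(-1, -3)), Function('s')(6))), -3), Add(-4, Function('W')(-4))) = Mul(Mul(Mul(Add(-3, -8), Add(Add(-5, Mul(-1, -3)), 1)), -3), Add(-4, 1)) = Mul(Mul(Mul(-11, Add(Add(-5, 3), 1)), -3), -3) = Mul(Mul(Mul(-11, Add(-2, 1)), -3), -3) = Mul(Mul(Mul(-11, -1), -3), -3) = Mul(Mul(11, -3), -3) = Mul(-33, -3) = 99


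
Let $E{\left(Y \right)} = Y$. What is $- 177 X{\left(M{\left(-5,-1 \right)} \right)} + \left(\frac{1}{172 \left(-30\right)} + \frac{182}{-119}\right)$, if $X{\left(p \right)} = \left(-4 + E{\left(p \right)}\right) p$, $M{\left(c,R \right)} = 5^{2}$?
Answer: $- \frac{8151515177}{87720} \approx -92927.0$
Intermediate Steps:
$M{\left(c,R \right)} = 25$
$X{\left(p \right)} = p \left(-4 + p\right)$ ($X{\left(p \right)} = \left(-4 + p\right) p = p \left(-4 + p\right)$)
$- 177 X{\left(M{\left(-5,-1 \right)} \right)} + \left(\frac{1}{172 \left(-30\right)} + \frac{182}{-119}\right) = - 177 \cdot 25 \left(-4 + 25\right) + \left(\frac{1}{172 \left(-30\right)} + \frac{182}{-119}\right) = - 177 \cdot 25 \cdot 21 + \left(\frac{1}{172} \left(- \frac{1}{30}\right) + 182 \left(- \frac{1}{119}\right)\right) = \left(-177\right) 525 - \frac{134177}{87720} = -92925 - \frac{134177}{87720} = - \frac{8151515177}{87720}$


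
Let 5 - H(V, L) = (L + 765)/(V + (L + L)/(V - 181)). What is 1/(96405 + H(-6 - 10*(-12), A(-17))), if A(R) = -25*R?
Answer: 3394/327175675 ≈ 1.0374e-5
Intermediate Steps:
H(V, L) = 5 - (765 + L)/(V + 2*L/(-181 + V)) (H(V, L) = 5 - (L + 765)/(V + (L + L)/(V - 181)) = 5 - (765 + L)/(V + (2*L)/(-181 + V)) = 5 - (765 + L)/(V + 2*L/(-181 + V)))
1/(96405 + H(-6 - 10*(-12), A(-17))) = 1/(96405 + (138465 - 1670*(-6 - 10*(-12)) + 5*(-6 - 10*(-12))² + 191*(-25*(-17)) - (-25*(-17))*(-6 - 10*(-12)))/((-6 - 10*(-12))² - 181*(-6 - 10*(-12)) + 2*(-25*(-17)))) = 1/(96405 + (138465 - 1670*(-6 + 120) + 5*(-6 + 120)² + 191*425 - 1*425*(-6 + 120))/((-6 + 120)² - 181*(-6 + 120) + 2*425)) = 1/(96405 + (138465 - 1670*114 + 5*114² + 81175 - 1*425*114)/(114² - 181*114 + 850)) = 1/(96405 + (138465 - 190380 + 5*12996 + 81175 - 48450)/(12996 - 20634 + 850)) = 1/(96405 + (138465 - 190380 + 64980 + 81175 - 48450)/(-6788)) = 1/(96405 - 1/6788*45790) = 1/(96405 - 22895/3394) = 1/(327175675/3394) = 3394/327175675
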